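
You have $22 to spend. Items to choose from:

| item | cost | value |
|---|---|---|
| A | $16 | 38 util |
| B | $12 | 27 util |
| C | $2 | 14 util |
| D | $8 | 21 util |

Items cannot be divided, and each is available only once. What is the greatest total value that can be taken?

62 util

Check high-value combinations within $22:
- B+C+D: cost 12+2+8=22, value 27+14+21=62
- A+C: cost 16+2=18, value 38+14=52
- B+D: cost 12+8=20, value 27+21=48
- B+C: cost 12+2=14, value 27+14=41
- A: cost 16, value 38
Best: 62 util.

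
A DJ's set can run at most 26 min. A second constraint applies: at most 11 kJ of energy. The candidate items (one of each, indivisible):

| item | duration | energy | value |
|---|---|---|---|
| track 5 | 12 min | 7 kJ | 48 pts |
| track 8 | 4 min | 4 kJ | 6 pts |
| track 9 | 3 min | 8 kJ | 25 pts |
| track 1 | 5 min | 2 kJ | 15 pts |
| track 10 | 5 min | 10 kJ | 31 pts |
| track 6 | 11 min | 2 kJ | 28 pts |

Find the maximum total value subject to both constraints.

Feasible sets respecting both limits:
- track 5+track 6: duration 23, energy 9, value 76
- track 5+track 1: duration 17, energy 9, value 63
- track 5+track 8: duration 16, energy 11, value 54
- track 9+track 6: duration 14, energy 10, value 53
Best: 76 pts.

76 pts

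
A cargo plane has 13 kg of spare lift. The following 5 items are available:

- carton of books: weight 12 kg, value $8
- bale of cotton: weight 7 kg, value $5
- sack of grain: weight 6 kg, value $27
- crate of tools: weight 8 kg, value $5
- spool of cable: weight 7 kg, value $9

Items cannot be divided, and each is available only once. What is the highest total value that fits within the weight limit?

Check high-value combinations within 13 kg:
- sack of grain+spool of cable: weight 6+7=13, value 27+9=36
- bale of cotton+sack of grain: weight 7+6=13, value 5+27=32
- sack of grain: weight 6, value 27
Best: $36.

$36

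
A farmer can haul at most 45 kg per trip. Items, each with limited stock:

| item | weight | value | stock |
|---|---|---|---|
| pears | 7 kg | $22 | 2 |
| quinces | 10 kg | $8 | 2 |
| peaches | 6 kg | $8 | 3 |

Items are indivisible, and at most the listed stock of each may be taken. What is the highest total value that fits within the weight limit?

Top feasible selections:
- 2×pears + 1×quinces + 3×peaches: weight 42, value 76
- 2×pears + 3×peaches: weight 32, value 68
Best: $76.

$76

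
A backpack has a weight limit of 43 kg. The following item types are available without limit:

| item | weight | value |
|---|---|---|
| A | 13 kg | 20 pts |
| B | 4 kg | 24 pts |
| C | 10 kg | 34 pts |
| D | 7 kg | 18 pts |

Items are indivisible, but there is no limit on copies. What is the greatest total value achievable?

Best value-per-unit is B at 24/4, and filling with it alone uses weight 10×4=40. No mix of the others beats 10×24 = 240.

240 pts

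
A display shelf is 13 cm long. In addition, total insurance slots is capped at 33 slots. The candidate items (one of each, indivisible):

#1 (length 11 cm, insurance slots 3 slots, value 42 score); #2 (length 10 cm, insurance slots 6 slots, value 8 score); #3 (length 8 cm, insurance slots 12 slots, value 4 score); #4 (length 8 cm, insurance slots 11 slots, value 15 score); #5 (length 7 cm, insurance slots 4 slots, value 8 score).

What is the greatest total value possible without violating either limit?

42 score

Feasible sets respecting both limits:
- #1: length 11, insurance slots 3, value 42
- #4: length 8, insurance slots 11, value 15
- #2: length 10, insurance slots 6, value 8
- #5: length 7, insurance slots 4, value 8
Best: 42 score.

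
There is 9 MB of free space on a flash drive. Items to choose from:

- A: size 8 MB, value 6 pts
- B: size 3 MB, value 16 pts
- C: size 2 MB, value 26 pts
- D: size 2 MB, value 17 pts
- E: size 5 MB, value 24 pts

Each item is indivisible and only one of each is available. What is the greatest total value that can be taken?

Check high-value combinations within 9 MB:
- C+D+E: size 2+2+5=9, value 26+17+24=67
- B+C+D: size 3+2+2=7, value 16+26+17=59
- C+E: size 2+5=7, value 26+24=50
- C+D: size 2+2=4, value 26+17=43
- B+C: size 3+2=5, value 16+26=42
Best: 67 pts.

67 pts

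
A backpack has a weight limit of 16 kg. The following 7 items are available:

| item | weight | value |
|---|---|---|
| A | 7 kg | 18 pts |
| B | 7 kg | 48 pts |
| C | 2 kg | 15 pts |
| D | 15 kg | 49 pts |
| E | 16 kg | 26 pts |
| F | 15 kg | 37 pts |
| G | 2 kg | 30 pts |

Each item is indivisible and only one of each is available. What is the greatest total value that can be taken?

96 pts

This is a 0/1 knapsack; check combinations near the capacity.
- A+B+G: weight 7+7+2=16, value 18+48+30=96
- B+C+G: weight 7+2+2=11, value 48+15+30=93
- A+B+C: weight 7+7+2=16, value 18+48+15=81
- B+G: weight 7+2=9, value 48+30=78
Best: 96 pts.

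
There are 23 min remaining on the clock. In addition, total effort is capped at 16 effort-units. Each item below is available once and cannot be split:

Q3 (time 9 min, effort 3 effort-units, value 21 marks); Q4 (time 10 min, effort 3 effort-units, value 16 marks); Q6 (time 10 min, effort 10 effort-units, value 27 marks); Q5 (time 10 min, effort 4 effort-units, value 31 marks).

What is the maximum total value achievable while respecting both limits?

58 marks

Feasible sets respecting both limits:
- Q6+Q5: time 20, effort 14, value 58
- Q3+Q5: time 19, effort 7, value 52
- Q3+Q6: time 19, effort 13, value 48
- Q4+Q5: time 20, effort 7, value 47
Best: 58 marks.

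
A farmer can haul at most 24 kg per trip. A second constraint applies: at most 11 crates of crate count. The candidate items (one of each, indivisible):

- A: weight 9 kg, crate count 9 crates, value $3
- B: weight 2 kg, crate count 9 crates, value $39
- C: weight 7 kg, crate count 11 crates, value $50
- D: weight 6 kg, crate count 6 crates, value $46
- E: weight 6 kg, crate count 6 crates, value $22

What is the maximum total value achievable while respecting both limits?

Feasible sets respecting both limits:
- C: weight 7, crate count 11, value 50
- D: weight 6, crate count 6, value 46
- B: weight 2, crate count 9, value 39
Best: $50.

$50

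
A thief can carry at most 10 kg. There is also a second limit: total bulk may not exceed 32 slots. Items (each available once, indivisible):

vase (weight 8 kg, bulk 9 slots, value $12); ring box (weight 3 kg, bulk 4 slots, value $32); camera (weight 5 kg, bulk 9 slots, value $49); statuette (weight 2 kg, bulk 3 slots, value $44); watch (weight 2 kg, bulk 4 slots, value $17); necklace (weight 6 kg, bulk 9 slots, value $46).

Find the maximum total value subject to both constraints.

Feasible sets respecting both limits:
- ring box+camera+statuette: weight 10, bulk 16, value 125
- camera+statuette+watch: weight 9, bulk 16, value 110
- statuette+watch+necklace: weight 10, bulk 16, value 107
- ring box+camera+watch: weight 10, bulk 17, value 98
Best: $125.

$125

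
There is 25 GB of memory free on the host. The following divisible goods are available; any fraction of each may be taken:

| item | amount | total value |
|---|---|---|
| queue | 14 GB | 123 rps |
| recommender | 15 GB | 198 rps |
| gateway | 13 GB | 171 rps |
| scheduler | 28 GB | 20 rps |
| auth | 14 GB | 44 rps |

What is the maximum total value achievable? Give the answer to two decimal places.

329.54

Take in order of value per unit:
- recommender (198/15 per unit): all 15 → value 198, running total 198.00
- gateway (171/13 per unit): 10 of 13 → value 10×171/13 = 131.5385, running total 329.54
Total 329.54.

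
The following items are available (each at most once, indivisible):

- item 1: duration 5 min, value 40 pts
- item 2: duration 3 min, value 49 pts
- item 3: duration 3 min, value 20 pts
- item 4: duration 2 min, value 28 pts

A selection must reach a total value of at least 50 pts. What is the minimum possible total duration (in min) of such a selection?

5

Subsets with value ≥ 50, sorted by total duration:
- item 2+item 4: duration 5, value 77
- item 2+item 3: duration 6, value 69
- item 1+item 4: duration 7, value 68
- item 2+item 3+item 4: duration 8, value 97
Minimum duration: 5 min.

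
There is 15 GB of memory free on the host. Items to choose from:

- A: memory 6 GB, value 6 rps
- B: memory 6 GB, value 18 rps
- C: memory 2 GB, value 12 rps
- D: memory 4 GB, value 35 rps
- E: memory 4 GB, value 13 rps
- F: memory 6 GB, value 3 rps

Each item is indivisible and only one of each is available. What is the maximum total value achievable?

66 rps

Check high-value combinations within 15 GB:
- B+D+E: memory 6+4+4=14, value 18+35+13=66
- B+C+D: memory 6+2+4=12, value 18+12+35=65
- C+D+E: memory 2+4+4=10, value 12+35+13=60
- A+D+E: memory 6+4+4=14, value 6+35+13=54
- B+D: memory 6+4=10, value 18+35=53
Best: 66 rps.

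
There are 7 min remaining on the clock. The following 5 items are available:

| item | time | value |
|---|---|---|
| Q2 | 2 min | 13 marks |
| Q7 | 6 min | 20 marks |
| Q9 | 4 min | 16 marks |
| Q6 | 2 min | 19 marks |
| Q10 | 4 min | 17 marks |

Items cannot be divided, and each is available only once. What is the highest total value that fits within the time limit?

36 marks

Check high-value combinations within 7 min:
- Q6+Q10: time 2+4=6, value 19+17=36
- Q9+Q6: time 4+2=6, value 16+19=35
- Q2+Q6: time 2+2=4, value 13+19=32
- Q2+Q10: time 2+4=6, value 13+17=30
- Q2+Q9: time 2+4=6, value 13+16=29
Best: 36 marks.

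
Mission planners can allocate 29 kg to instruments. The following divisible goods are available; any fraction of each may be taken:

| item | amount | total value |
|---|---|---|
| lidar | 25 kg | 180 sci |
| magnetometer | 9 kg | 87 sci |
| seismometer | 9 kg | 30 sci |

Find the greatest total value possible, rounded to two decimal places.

Take in order of value per unit:
- magnetometer (87/9 per unit): all 9 → value 87, running total 87.00
- lidar (180/25 per unit): 20 of 25 → value 20×180/25 = 144.0000, running total 231.00
Total 231.00.

231.00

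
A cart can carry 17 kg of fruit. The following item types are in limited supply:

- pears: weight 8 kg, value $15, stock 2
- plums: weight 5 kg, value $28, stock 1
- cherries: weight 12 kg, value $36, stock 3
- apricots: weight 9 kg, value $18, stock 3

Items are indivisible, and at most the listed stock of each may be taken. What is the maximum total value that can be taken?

$64

Top feasible selections:
- 1×plums + 1×cherries: weight 17, value 64
- 1×plums + 1×apricots: weight 14, value 46
- 1×pears + 1×plums: weight 13, value 43
Best: $64.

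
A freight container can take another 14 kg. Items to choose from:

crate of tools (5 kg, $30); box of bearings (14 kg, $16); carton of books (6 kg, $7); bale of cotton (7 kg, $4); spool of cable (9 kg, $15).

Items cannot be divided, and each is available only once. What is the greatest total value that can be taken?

$45

Check high-value combinations within 14 kg:
- crate of tools+spool of cable: weight 5+9=14, value 30+15=45
- crate of tools+carton of books: weight 5+6=11, value 30+7=37
- crate of tools+bale of cotton: weight 5+7=12, value 30+4=34
Best: $45.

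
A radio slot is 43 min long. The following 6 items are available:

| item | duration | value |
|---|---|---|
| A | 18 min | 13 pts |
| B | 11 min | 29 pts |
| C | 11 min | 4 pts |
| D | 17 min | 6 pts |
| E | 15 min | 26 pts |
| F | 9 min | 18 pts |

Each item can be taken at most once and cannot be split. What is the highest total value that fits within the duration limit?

Check high-value combinations within 43 min:
- B+E+F: duration 11+15+9=35, value 29+26+18=73
- B+D+E: duration 11+17+15=43, value 29+6+26=61
- A+B+F: duration 18+11+9=38, value 13+29+18=60
- B+C+E: duration 11+11+15=37, value 29+4+26=59
Best: 73 pts.

73 pts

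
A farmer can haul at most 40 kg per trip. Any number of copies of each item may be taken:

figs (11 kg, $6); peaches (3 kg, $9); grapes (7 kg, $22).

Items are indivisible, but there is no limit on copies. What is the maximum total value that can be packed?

Best value-per-unit is grapes at 22/7; filling with it alone gives 5×22 = 110.
Optimal mix: 4×peaches + 4×grapes → weight 40, value 124.

$124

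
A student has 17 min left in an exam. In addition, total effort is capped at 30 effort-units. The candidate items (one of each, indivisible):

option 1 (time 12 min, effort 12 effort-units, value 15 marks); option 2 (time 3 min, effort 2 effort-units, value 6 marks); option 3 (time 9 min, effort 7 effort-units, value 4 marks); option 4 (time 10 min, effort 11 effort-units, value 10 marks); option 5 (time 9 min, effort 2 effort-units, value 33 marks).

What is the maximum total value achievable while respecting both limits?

39 marks

Feasible sets respecting both limits:
- option 2+option 5: time 12, effort 4, value 39
- option 5: time 9, effort 2, value 33
- option 1+option 2: time 15, effort 14, value 21
Best: 39 marks.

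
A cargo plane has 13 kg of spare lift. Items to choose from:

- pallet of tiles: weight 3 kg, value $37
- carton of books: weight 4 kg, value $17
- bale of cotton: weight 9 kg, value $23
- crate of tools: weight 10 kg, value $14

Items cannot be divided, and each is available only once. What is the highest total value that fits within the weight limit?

$60

Check high-value combinations within 13 kg:
- pallet of tiles+bale of cotton: weight 3+9=12, value 37+23=60
- pallet of tiles+carton of books: weight 3+4=7, value 37+17=54
- pallet of tiles+crate of tools: weight 3+10=13, value 37+14=51
Best: $60.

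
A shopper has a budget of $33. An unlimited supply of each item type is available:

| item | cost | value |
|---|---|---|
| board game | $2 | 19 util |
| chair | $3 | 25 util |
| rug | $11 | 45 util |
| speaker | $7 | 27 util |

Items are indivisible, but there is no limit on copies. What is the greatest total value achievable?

310 util

Best value-per-unit is board game at 19/2; filling with it alone gives 16×19 = 304.
Optimal mix: 15×board game + 1×chair → cost 33, value 310.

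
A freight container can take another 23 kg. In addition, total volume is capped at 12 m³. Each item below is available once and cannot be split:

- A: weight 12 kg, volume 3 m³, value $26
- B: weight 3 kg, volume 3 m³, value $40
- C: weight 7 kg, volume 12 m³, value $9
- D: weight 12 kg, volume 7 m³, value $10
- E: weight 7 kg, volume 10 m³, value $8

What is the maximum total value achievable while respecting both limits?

Feasible sets respecting both limits:
- A+B: weight 15, volume 6, value 66
- B+D: weight 15, volume 10, value 50
- B: weight 3, volume 3, value 40
Best: $66.

$66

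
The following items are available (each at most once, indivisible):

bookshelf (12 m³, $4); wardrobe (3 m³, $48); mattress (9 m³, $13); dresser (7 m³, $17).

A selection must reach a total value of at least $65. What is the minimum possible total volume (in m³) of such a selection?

10

Subsets with value ≥ 65, sorted by total volume:
- wardrobe+dresser: volume 10, value 65
- wardrobe+mattress+dresser: volume 19, value 78
- bookshelf+wardrobe+dresser: volume 22, value 69
Minimum volume: 10 m³.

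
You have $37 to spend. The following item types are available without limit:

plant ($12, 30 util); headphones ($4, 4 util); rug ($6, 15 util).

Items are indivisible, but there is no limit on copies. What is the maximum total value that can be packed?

Best value-per-unit is plant at 30/12, and filling with it alone uses cost 3×12=36. No mix of the others beats 3×30 = 90.

90 util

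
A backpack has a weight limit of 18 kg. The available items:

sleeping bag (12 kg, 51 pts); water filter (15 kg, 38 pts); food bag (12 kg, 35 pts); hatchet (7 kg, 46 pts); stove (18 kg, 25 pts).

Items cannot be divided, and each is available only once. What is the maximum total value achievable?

Check high-value combinations within 18 kg:
- sleeping bag: weight 12, value 51
- hatchet: weight 7, value 46
- water filter: weight 15, value 38
- food bag: weight 12, value 35
Best: 51 pts.

51 pts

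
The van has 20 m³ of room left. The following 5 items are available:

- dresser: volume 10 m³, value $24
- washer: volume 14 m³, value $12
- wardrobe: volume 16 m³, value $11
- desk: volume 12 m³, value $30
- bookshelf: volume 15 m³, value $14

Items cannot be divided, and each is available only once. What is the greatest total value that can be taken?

$30

This is a 0/1 knapsack; check combinations near the capacity.
- desk: volume 12, value 30
- dresser: volume 10, value 24
- bookshelf: volume 15, value 14
- washer: volume 14, value 12
Best: $30.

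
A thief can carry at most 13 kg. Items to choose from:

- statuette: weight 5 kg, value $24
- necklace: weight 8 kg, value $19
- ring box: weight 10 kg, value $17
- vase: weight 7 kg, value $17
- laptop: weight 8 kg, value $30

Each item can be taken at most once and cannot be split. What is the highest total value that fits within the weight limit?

$54

Check high-value combinations within 13 kg:
- statuette+laptop: weight 5+8=13, value 24+30=54
- statuette+necklace: weight 5+8=13, value 24+19=43
- statuette+vase: weight 5+7=12, value 24+17=41
- laptop: weight 8, value 30
Best: $54.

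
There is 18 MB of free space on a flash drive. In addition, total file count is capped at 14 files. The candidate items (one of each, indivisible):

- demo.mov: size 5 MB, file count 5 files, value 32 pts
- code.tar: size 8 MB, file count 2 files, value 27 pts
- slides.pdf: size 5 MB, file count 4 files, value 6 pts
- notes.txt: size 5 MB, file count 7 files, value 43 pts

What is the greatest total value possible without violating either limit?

102 pts

Feasible sets respecting both limits:
- demo.mov+code.tar+notes.txt: size 18, file count 14, value 102
- code.tar+slides.pdf+notes.txt: size 18, file count 13, value 76
- demo.mov+notes.txt: size 10, file count 12, value 75
Best: 102 pts.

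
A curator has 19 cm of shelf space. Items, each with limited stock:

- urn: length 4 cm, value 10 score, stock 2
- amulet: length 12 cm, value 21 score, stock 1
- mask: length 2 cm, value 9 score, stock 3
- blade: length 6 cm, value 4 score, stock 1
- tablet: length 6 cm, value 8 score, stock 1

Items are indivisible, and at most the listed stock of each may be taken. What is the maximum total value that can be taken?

Best selections within length 19 and stock limits:
- 1×amulet + 3×mask: length 18, value 48
- 2×urn + 3×mask: length 14, value 47
- 2×urn + 2×mask + 1×tablet: length 18, value 46
Best: 48 score.

48 score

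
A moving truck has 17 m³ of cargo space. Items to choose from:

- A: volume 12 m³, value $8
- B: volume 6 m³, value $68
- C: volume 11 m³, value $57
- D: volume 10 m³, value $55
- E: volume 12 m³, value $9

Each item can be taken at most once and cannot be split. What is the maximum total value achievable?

$125

This is a 0/1 knapsack; check combinations near the capacity.
- B+C: volume 6+11=17, value 68+57=125
- B+D: volume 6+10=16, value 68+55=123
- B: volume 6, value 68
- C: volume 11, value 57
Best: $125.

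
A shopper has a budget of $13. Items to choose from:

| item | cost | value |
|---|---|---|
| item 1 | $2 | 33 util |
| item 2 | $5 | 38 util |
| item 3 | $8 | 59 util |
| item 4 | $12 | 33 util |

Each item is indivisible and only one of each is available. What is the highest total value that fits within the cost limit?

Check high-value combinations within $13:
- item 2+item 3: cost 5+8=13, value 38+59=97
- item 1+item 3: cost 2+8=10, value 33+59=92
- item 1+item 2: cost 2+5=7, value 33+38=71
- item 3: cost 8, value 59
- item 2: cost 5, value 38
Best: 97 util.

97 util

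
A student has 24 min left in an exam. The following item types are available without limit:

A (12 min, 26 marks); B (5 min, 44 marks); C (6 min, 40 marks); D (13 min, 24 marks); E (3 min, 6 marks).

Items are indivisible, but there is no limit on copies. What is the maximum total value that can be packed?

182 marks

Best value-per-unit is B at 44/5; filling with it alone gives 4×44 = 176.
Optimal mix: 4×B + 1×E → time 23, value 182.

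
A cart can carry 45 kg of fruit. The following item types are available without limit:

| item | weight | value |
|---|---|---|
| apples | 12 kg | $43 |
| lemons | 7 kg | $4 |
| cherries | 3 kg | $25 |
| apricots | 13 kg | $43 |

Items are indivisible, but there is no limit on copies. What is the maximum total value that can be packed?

Best value-per-unit is cherries at 25/3, and filling with it alone uses weight 15×3=45. No mix of the others beats 15×25 = 375.

$375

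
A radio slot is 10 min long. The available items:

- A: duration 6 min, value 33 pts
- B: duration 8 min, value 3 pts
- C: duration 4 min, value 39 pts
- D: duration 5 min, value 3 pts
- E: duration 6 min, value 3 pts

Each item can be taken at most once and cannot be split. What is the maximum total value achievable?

72 pts

Check high-value combinations within 10 min:
- A+C: duration 6+4=10, value 33+39=72
- C+D: duration 4+5=9, value 39+3=42
- C+E: duration 4+6=10, value 39+3=42
- C: duration 4, value 39
- A: duration 6, value 33
Best: 72 pts.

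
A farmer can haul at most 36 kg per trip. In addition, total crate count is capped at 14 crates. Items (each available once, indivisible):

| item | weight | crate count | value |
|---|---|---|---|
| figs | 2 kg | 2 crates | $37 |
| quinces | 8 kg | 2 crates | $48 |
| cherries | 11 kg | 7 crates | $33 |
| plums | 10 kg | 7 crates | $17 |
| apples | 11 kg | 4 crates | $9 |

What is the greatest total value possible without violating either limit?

Feasible sets respecting both limits:
- figs+quinces+cherries: weight 21, crate count 11, value 118
- figs+quinces+plums: weight 20, crate count 11, value 102
- figs+quinces+apples: weight 21, crate count 8, value 94
Best: $118.

$118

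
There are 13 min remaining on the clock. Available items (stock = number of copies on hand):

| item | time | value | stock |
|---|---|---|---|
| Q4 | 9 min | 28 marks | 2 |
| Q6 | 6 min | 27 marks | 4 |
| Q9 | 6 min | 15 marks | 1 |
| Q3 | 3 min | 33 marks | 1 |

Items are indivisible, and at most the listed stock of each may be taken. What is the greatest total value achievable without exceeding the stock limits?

61 marks

Best selections within time 13 and stock limits:
- 1×Q4 + 1×Q3: time 12, value 61
- 1×Q6 + 1×Q3: time 9, value 60
- 2×Q6: time 12, value 54
Best: 61 marks.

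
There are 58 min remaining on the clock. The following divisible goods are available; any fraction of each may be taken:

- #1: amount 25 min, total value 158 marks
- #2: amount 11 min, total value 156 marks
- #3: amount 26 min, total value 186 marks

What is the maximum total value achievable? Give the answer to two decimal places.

Take in order of value per unit:
- #2 (156/11 per unit): all 11 → value 156, running total 156.00
- #3 (186/26 per unit): all 26 → value 186, running total 342.00
- #1 (158/25 per unit): 21 of 25 → value 21×158/25 = 132.7200, running total 474.72
Total 474.72.

474.72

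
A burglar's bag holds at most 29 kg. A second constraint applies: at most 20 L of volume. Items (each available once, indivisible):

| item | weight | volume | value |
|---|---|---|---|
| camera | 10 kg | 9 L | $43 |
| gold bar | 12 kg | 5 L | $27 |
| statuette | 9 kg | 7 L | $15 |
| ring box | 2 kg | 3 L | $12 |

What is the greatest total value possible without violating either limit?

Feasible sets respecting both limits:
- camera+gold bar+ring box: weight 24, volume 17, value 82
- camera+gold bar: weight 22, volume 14, value 70
- camera+statuette+ring box: weight 21, volume 19, value 70
Best: $82.

$82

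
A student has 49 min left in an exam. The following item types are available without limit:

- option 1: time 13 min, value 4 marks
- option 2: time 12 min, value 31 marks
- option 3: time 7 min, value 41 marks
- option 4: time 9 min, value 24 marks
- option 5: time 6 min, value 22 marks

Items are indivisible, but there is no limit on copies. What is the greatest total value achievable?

287 marks

Best value-per-unit is option 3 at 41/7, and filling with it alone uses time 7×7=49. No mix of the others beats 7×41 = 287.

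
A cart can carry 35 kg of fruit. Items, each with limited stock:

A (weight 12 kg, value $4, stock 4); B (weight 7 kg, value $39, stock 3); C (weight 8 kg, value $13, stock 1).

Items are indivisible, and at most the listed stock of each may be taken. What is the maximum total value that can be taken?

$130

Top feasible selections:
- 3×B + 1×C: weight 29, value 130
- 1×A + 3×B: weight 33, value 121
- 3×B: weight 21, value 117
Best: $130.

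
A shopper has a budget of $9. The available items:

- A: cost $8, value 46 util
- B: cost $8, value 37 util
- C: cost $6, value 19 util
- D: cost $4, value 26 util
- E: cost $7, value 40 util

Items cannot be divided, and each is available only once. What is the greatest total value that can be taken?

This is a 0/1 knapsack; check combinations near the capacity.
- A: cost 8, value 46
- E: cost 7, value 40
- B: cost 8, value 37
- D: cost 4, value 26
- C: cost 6, value 19
Best: 46 util.

46 util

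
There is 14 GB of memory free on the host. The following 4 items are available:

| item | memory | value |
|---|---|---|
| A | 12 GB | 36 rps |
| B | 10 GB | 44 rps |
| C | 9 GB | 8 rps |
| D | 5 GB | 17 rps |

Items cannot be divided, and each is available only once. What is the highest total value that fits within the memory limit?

44 rps

This is a 0/1 knapsack; check combinations near the capacity.
- B: memory 10, value 44
- A: memory 12, value 36
- C+D: memory 9+5=14, value 8+17=25
- D: memory 5, value 17
Best: 44 rps.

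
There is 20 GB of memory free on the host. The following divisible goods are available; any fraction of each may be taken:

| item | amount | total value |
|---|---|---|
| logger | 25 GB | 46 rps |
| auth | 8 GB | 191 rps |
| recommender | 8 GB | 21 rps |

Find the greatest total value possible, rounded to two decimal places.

Take in order of value per unit:
- auth (191/8 per unit): all 8 → value 191, running total 191.00
- recommender (21/8 per unit): all 8 → value 21, running total 212.00
- logger (46/25 per unit): 4 of 25 → value 4×46/25 = 7.3600, running total 219.36
Total 219.36.

219.36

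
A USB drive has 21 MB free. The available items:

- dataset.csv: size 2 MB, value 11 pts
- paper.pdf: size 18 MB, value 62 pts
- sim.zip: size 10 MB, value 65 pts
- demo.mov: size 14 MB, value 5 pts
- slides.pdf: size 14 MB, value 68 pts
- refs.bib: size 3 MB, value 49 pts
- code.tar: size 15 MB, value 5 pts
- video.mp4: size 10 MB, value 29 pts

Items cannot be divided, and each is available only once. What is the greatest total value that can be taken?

128 pts

Check high-value combinations within 21 MB:
- dataset.csv+slides.pdf+refs.bib: size 2+14+3=19, value 11+68+49=128
- dataset.csv+sim.zip+refs.bib: size 2+10+3=15, value 11+65+49=125
- slides.pdf+refs.bib: size 14+3=17, value 68+49=117
- sim.zip+refs.bib: size 10+3=13, value 65+49=114
- paper.pdf+refs.bib: size 18+3=21, value 62+49=111
Best: 128 pts.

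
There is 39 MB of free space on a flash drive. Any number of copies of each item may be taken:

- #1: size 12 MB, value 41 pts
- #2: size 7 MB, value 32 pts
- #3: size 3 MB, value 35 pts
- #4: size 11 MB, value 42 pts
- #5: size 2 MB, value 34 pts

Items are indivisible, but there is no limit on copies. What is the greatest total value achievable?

Best value-per-unit is #5 at 34/2; filling with it alone gives 19×34 = 646.
Optimal mix: 1×#3 + 18×#5 → size 39, value 647.

647 pts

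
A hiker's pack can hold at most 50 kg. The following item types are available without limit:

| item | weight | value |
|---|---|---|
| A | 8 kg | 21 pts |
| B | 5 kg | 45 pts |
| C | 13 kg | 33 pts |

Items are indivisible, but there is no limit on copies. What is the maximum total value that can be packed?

450 pts

Best value-per-unit is B at 45/5, and filling with it alone uses weight 10×5=50. No mix of the others beats 10×45 = 450.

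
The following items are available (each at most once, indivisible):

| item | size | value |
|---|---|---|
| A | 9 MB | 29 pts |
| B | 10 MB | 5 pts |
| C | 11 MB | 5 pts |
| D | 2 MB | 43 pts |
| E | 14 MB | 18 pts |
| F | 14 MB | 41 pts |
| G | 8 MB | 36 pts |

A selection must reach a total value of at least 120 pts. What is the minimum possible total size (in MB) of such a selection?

Subsets with value ≥ 120, sorted by total size:
- D+F+G: size 24, value 120
- A+D+F+G: size 33, value 149
Minimum size: 24 MB.

24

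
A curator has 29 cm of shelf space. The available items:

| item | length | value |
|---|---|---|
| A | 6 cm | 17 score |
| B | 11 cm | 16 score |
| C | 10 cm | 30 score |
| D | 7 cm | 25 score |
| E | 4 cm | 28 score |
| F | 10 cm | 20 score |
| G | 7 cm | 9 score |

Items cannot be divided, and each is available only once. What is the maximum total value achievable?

100 score

Check high-value combinations within 29 cm:
- A+C+D+E: length 6+10+7+4=27, value 17+30+25+28=100
- C+D+E+G: length 10+7+4+7=28, value 30+25+28+9=92
- A+D+E+F: length 6+7+4+10=27, value 17+25+28+20=90
- A+B+D+E: length 6+11+7+4=28, value 17+16+25+28=86
- A+C+E+G: length 6+10+4+7=27, value 17+30+28+9=84
Best: 100 score.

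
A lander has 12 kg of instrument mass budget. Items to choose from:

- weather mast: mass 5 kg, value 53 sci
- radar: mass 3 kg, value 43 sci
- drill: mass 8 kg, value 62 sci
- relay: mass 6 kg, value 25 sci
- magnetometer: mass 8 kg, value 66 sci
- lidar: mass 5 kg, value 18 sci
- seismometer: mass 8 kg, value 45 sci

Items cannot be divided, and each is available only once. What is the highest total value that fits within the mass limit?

109 sci

Check high-value combinations within 12 kg:
- radar+magnetometer: mass 3+8=11, value 43+66=109
- radar+drill: mass 3+8=11, value 43+62=105
- weather mast+radar: mass 5+3=8, value 53+43=96
- radar+seismometer: mass 3+8=11, value 43+45=88
Best: 109 sci.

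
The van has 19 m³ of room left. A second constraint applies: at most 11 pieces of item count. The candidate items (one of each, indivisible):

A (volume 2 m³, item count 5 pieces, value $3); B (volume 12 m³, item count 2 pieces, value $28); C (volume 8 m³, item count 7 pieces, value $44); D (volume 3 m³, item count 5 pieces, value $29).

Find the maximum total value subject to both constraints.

Feasible sets respecting both limits:
- B+D: volume 15, item count 7, value 57
- C: volume 8, item count 7, value 44
- A+D: volume 5, item count 10, value 32
Best: $57.

$57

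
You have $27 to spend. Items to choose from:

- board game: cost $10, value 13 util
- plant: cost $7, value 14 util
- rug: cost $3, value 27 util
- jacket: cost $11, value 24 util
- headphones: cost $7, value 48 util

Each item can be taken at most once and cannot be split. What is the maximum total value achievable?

102 util

Check high-value combinations within $27:
- board game+plant+rug+headphones: cost 10+7+3+7=27, value 13+14+27+48=102
- rug+jacket+headphones: cost 3+11+7=21, value 27+24+48=99
- plant+rug+headphones: cost 7+3+7=17, value 14+27+48=89
- board game+rug+headphones: cost 10+3+7=20, value 13+27+48=88
- plant+jacket+headphones: cost 7+11+7=25, value 14+24+48=86
Best: 102 util.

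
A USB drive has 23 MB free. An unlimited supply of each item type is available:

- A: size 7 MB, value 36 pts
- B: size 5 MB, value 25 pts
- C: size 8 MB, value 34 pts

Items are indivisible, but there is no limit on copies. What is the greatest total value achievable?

111 pts

Best value-per-unit is A at 36/7; filling with it alone gives 3×36 = 108.
Optimal mix: 1×A + 3×B → size 22, value 111.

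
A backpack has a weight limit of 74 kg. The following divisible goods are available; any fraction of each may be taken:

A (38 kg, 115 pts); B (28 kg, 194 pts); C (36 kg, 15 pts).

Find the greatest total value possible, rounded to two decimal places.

312.33

Take in order of value per unit:
- B (194/28 per unit): all 28 → value 194, running total 194.00
- A (115/38 per unit): all 38 → value 115, running total 309.00
- C (15/36 per unit): 8 of 36 → value 8×15/36 = 3.3333, running total 312.33
Total 312.33.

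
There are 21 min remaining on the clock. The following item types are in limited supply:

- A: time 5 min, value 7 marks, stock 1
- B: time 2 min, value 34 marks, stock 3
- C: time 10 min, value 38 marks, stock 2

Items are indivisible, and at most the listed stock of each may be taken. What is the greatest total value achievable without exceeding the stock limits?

147 marks

Best selections within time 21 and stock limits:
- 1×A + 3×B + 1×C: time 21, value 147
- 3×B + 1×C: time 16, value 140
- 1×A + 2×B + 1×C: time 19, value 113
Best: 147 marks.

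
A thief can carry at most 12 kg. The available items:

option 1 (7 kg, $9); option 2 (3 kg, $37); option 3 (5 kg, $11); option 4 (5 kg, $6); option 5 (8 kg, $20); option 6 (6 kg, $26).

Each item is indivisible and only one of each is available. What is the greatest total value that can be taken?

$63

Check high-value combinations within 12 kg:
- option 2+option 6: weight 3+6=9, value 37+26=63
- option 2+option 5: weight 3+8=11, value 37+20=57
- option 2+option 3: weight 3+5=8, value 37+11=48
- option 1+option 2: weight 7+3=10, value 9+37=46
- option 2+option 4: weight 3+5=8, value 37+6=43
Best: $63.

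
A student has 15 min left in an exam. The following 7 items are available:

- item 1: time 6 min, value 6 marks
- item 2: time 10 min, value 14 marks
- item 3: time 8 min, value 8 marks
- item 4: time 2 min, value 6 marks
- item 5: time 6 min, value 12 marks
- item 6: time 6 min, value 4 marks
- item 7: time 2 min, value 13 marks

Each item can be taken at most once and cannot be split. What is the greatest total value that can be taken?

33 marks

Check high-value combinations within 15 min:
- item 2+item 4+item 7: time 10+2+2=14, value 14+6+13=33
- item 4+item 5+item 7: time 2+6+2=10, value 6+12+13=31
- item 1+item 5+item 7: time 6+6+2=14, value 6+12+13=31
Best: 33 marks.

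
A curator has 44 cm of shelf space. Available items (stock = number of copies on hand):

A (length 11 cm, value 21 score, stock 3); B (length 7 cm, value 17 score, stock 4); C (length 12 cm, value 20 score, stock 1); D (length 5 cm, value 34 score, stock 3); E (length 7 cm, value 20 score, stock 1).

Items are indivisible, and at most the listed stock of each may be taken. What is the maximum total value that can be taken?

Top feasible selections:
- 3×B + 3×D + 1×E: length 43, value 173
- 4×B + 3×D: length 43, value 170
Best: 173 score.

173 score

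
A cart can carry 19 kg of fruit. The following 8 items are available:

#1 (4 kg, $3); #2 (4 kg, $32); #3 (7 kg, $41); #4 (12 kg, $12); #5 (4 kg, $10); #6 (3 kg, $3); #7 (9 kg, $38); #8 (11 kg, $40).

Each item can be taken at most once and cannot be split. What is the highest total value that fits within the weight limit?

This is a 0/1 knapsack; check combinations near the capacity.
- #2+#3+#5+#6: weight 4+7+4+3=18, value 32+41+10+3=86
- #1+#2+#3+#5: weight 4+4+7+4=19, value 3+32+41+10=86
- #2+#3+#5: weight 4+7+4=15, value 32+41+10=83
- #3+#6+#7: weight 7+3+9=19, value 41+3+38=82
- #2+#5+#8: weight 4+4+11=19, value 32+10+40=82
Best: $86.

$86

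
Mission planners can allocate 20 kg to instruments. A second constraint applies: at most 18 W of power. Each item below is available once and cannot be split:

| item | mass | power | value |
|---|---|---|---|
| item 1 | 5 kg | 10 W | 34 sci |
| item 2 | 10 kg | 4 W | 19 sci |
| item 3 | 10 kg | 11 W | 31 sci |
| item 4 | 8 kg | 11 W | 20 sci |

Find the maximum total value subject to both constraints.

53 sci

Feasible sets respecting both limits:
- item 1+item 2: mass 15, power 14, value 53
- item 2+item 3: mass 20, power 15, value 50
- item 2+item 4: mass 18, power 15, value 39
Best: 53 sci.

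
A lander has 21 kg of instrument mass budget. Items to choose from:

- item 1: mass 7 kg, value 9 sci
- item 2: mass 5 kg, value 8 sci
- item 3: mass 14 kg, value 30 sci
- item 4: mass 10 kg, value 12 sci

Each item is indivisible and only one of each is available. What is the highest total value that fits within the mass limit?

39 sci

Check high-value combinations within 21 kg:
- item 1+item 3: mass 7+14=21, value 9+30=39
- item 2+item 3: mass 5+14=19, value 8+30=38
- item 3: mass 14, value 30
- item 1+item 4: mass 7+10=17, value 9+12=21
Best: 39 sci.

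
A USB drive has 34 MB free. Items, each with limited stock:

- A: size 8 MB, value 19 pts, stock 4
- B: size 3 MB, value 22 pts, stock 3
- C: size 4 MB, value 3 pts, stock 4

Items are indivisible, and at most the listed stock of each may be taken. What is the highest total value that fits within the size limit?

Best selections within size 34 and stock limits:
- 3×A + 3×B: size 33, value 123
- 2×A + 3×B + 2×C: size 33, value 110
- 2×A + 3×B + 1×C: size 29, value 107
- 2×A + 3×B: size 25, value 104
Best: 123 pts.

123 pts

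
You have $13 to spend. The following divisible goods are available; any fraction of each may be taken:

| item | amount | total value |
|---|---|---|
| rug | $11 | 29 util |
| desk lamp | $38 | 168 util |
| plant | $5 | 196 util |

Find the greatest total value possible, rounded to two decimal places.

Take in order of value per unit:
- plant (196/5 per unit): all 5 → value 196, running total 196.00
- desk lamp (168/38 per unit): 8 of 38 → value 8×168/38 = 35.3684, running total 231.37
Total 231.37.

231.37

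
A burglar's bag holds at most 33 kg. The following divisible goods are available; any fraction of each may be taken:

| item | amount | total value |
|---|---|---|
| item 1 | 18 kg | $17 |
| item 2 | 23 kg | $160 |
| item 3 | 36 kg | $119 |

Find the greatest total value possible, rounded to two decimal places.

193.06

Take in order of value per unit:
- item 2 (160/23 per unit): all 23 → value 160, running total 160.00
- item 3 (119/36 per unit): 10 of 36 → value 10×119/36 = 33.0556, running total 193.06
Total 193.06.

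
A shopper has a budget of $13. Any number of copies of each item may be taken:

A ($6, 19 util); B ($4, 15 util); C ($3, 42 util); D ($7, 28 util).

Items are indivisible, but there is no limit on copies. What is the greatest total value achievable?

168 util

Best value-per-unit is C at 42/3, and filling with it alone uses cost 4×3=12. No mix of the others beats 4×42 = 168.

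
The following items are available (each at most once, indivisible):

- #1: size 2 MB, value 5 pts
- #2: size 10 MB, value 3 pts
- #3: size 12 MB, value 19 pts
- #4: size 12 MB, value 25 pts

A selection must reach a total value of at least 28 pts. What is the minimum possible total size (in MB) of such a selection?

14

Subsets with value ≥ 28, sorted by total size:
- #1+#4: size 14, value 30
- #2+#4: size 22, value 28
- #3+#4: size 24, value 44
- #1+#2+#4: size 24, value 33
Minimum size: 14 MB.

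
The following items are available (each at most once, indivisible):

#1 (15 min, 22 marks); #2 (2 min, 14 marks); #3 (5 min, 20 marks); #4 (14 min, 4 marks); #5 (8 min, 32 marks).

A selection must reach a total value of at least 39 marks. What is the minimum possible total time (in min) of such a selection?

Subsets with value ≥ 39, sorted by total time:
- #2+#5: time 10, value 46
- #3+#5: time 13, value 52
- #2+#3+#5: time 15, value 66
- #1+#3: time 20, value 42
Minimum time: 10 min.

10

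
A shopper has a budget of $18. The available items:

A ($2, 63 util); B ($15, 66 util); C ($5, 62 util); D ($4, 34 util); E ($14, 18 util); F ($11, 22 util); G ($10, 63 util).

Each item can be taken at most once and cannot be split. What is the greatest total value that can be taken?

188 util

Check high-value combinations within $18:
- A+C+G: cost 2+5+10=17, value 63+62+63=188
- A+D+G: cost 2+4+10=16, value 63+34+63=160
- A+C+D: cost 2+5+4=11, value 63+62+34=159
- A+C+F: cost 2+5+11=18, value 63+62+22=147
- A+B: cost 2+15=17, value 63+66=129
Best: 188 util.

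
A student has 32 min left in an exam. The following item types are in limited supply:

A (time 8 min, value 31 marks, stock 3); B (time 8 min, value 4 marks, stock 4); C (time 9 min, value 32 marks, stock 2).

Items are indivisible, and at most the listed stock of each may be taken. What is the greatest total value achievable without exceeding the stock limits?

Best selections within time 32 and stock limits:
- 3×A + 1×B: time 32, value 97
- 1×A + 2×C: time 26, value 95
Best: 97 marks.

97 marks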